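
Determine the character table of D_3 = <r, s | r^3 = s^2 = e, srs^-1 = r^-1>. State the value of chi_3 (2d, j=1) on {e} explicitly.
Conjugacy classes: {e} of size 1, {r^1, r^2} of size 2, {s, sr, ..., sr^2} of size 3.
Character table:
  irrep \ class              {e} (size 1)  {r^1, r^2} (size 2)  {s, sr, ..., sr^2} (size 3)
  chi_1 (triv)               1             1                    1                          
  chi_2 (sign: r->1, s->-1)  1             1                    -1                         
  chi_3 (2d, j=1)            2             -1                   0                          

Spot check: chi_3 (2d, j=1) on {e} = 2.

Details: D_3 has order 2*3 = 6 with 3 conjugacy classes, hence 3 irreducibles. Sum of squared dims 1 + 1 + 4 = 6 = |G|. Linear characters come from the abelianisation; the 2-dimensional irreps have character r^k -> 2*cos(2*pi*j*k/3), reflections -> 0.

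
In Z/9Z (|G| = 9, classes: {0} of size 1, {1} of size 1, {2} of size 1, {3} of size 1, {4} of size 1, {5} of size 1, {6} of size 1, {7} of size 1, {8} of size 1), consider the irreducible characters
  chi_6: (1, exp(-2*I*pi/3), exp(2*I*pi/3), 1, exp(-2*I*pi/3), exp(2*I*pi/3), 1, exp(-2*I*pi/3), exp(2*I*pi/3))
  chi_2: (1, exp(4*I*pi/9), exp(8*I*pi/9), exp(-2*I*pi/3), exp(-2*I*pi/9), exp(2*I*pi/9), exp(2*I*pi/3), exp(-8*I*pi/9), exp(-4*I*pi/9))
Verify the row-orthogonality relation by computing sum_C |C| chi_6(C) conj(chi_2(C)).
Sum = 0; so <chi_6, chi_2> = 0 (distinct irreducibles are orthogonal).

Explanation: Compute term by term over conjugacy classes (|C| * chi_6(C) * conj(chi_2(C))):
  1*(1)*conj(1) + 1*(exp(-2*I*pi/3))*conj(exp(4*I*pi/9)) + 1*(exp(2*I*pi/3))*conj(exp(8*I*pi/9)) + 1*(1)*conj(exp(-2*I*pi/3)) + 1*(exp(-2*I*pi/3))*conj(exp(-2*I*pi/9)) + 1*(exp(2*I*pi/3))*conj(exp(2*I*pi/9)) + 1*(1)*conj(exp(2*I*pi/3)) + 1*(exp(-2*I*pi/3))*conj(exp(-8*I*pi/9)) + 1*(exp(2*I*pi/3))*conj(exp(-4*I*pi/9))
  = (1) + (exp(8*I*pi/9)) + (exp(-2*I*pi/9)) + (exp(2*I*pi/3)) + (exp(-4*I*pi/9)) + (exp(4*I*pi/9)) + (exp(-2*I*pi/3)) + (exp(2*I*pi/9)) + (exp(-8*I*pi/9))
  = 0.
(Exp terms are combined using exp(i*s)*conj(exp(i*t)) = exp(i*(s-t)), and sums of them are collapsed using the identity that for every m > 1 the m distinct m-th roots of unity sum to 0, e.g. 1 + exp(2*I*pi/3) + exp(-2*I*pi/3) = 0.)
Dividing by |G| = 9 gives 0/9 = 0, matching the row-orthogonality relation <chi_6, chi_2> = [chi_6 = chi_2].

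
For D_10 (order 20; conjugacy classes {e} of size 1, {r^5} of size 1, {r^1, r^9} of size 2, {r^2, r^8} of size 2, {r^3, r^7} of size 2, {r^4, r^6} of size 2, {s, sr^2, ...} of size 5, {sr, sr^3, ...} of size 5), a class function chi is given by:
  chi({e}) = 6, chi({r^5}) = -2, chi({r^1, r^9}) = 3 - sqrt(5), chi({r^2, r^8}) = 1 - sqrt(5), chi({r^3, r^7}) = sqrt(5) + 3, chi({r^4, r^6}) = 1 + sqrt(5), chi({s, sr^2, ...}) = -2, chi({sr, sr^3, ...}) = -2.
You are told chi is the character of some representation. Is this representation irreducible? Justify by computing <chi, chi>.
Not irreducible (reducible): <chi, chi> = 8 > 1.

Argument: <chi, chi> = (1/|G|) sum_C |C| * |chi(C)|^2 = (1/20)[1*|6|^2 + 1*|-2|^2 + 2*|3 - sqrt(5)|^2 + 2*|1 - sqrt(5)|^2 + 2*|sqrt(5) + 3|^2 + 2*|1 + sqrt(5)|^2 + 5*|-2|^2 + 5*|-2|^2]
  = (1/20)[(36) + (4) + (28 - 12*sqrt(5)) + (12 - 4*sqrt(5)) + (12*sqrt(5) + 28) + (4*sqrt(5) + 12) + (20) + (20)] = 160/20 = 8.
A character is irreducible iff <chi, chi> = 1, so this representation is reducible.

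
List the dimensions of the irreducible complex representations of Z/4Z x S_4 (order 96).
Dimensions: 1, 1, 1, 1, 1, 1, 1, 1, 2, 2, 2, 2, 3, 3, 3, 3, 3, 3, 3, 3

There are 20 irreducibles (= number of conjugacy classes). Their dimensions d_i satisfy sum d_i^2 = |G| = 96: 1 + 1 + 1 + 1 + 1 + 1 + 1 + 1 + 4 + 4 + 4 + 4 + 9 + 9 + 9 + 9 + 9 + 9 + 9 + 9 = 96. (For the product with Z/4Z: each of the 4 1-dim characters of Z/4Z tensors with each irrep of S_4, giving 4 copies of each S_4-dimension.)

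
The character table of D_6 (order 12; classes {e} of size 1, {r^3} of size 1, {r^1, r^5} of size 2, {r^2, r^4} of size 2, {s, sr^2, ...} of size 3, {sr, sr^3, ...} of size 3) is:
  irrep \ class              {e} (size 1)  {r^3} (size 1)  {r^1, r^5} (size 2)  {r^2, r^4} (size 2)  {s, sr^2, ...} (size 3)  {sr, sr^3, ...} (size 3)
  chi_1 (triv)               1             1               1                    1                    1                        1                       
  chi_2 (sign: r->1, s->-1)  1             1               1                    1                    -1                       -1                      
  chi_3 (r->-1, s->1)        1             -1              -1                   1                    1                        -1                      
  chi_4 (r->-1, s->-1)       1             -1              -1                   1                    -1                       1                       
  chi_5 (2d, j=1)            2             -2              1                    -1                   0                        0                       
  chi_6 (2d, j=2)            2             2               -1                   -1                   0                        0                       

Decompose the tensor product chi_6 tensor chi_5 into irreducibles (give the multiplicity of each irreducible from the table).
chi_6 tensor chi_5 = chi_3 + chi_4 + chi_5 (all other irreducibles have multiplicity 0).

Solution. The character of a tensor product is the pointwise product (chi_6 * chi_5)(C) = chi_6(C) * chi_5(C):
  {e}: (2)*(2), {r^3}: (2)*(-2), {r^1, r^5}: (-1)*(1), {r^2, r^4}: (-1)*(-1), {s, sr^2, ...}: (0)*(0), {sr, sr^3, ...}: (0)*(0)
so (chi_6 * chi_5) takes values
  {e} -> 4, {r^3} -> -4, {r^1, r^5} -> -1, {r^2, r^4} -> 1, {s, sr^2, ...} -> 0, {sr, sr^3, ...} -> 0.
Now take the inner product of this character with each irreducible chi from the table, <chi_6*chi_5, chi> = (1/12) sum_C |C| (chi_6*chi_5)(C) conj(chi(C)):
  <chi_6*chi_5, chi_1> = (1/12)[1*(4)*conj(1) + 1*(-4)*conj(1) + 2*(-1)*conj(1) + 2*(1)*conj(1) + 3*(0)*conj(1) + 3*(0)*conj(1)]
      = (1/12)[(4) + (-4) + (-2) + (2) + (0) + (0)] = 0/12 = 0
  <chi_6*chi_5, chi_2> = (1/12)[1*(4)*conj(1) + 1*(-4)*conj(1) + 2*(-1)*conj(1) + 2*(1)*conj(1) + 3*(0)*conj(-1) + 3*(0)*conj(-1)]
      = (1/12)[(4) + (-4) + (-2) + (2) + (0) + (0)] = 0/12 = 0
  <chi_6*chi_5, chi_3> = (1/12)[1*(4)*conj(1) + 1*(-4)*conj(-1) + 2*(-1)*conj(-1) + 2*(1)*conj(1) + 3*(0)*conj(1) + 3*(0)*conj(-1)]
      = (1/12)[(4) + (4) + (2) + (2) + (0) + (0)] = 12/12 = 1
  <chi_6*chi_5, chi_4> = (1/12)[1*(4)*conj(1) + 1*(-4)*conj(-1) + 2*(-1)*conj(-1) + 2*(1)*conj(1) + 3*(0)*conj(-1) + 3*(0)*conj(1)]
      = (1/12)[(4) + (4) + (2) + (2) + (0) + (0)] = 12/12 = 1
  <chi_6*chi_5, chi_5> = (1/12)[1*(4)*conj(2) + 1*(-4)*conj(-2) + 2*(-1)*conj(1) + 2*(1)*conj(-1) + 3*(0)*conj(0) + 3*(0)*conj(0)]
      = (1/12)[(8) + (8) + (-2) + (-2) + (0) + (0)] = 12/12 = 1
  <chi_6*chi_5, chi_6> = (1/12)[1*(4)*conj(2) + 1*(-4)*conj(2) + 2*(-1)*conj(-1) + 2*(1)*conj(-1) + 3*(0)*conj(0) + 3*(0)*conj(0)]
      = (1/12)[(8) + (-8) + (2) + (-2) + (0) + (0)] = 0/12 = 0
Hence the multiplicities are chi_3: 1, chi_4: 1, chi_5: 1. Dimension check: dim(chi_6)*dim(chi_5) = 2*2 = 4 and sum (mult * dim) = 1*1 + 1*1 + 1*2 = 4.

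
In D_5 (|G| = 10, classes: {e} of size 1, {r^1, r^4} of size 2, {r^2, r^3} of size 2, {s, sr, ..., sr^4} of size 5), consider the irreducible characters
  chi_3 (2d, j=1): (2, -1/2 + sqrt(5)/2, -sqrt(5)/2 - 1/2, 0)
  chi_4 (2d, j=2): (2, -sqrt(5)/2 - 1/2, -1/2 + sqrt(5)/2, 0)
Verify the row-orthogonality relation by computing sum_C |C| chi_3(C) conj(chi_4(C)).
Sum = 0; so <chi_3, chi_4> = 0 (distinct irreducibles are orthogonal).

Compute term by term over conjugacy classes (|C| * chi_3(C) * conj(chi_4(C))):
  1*(2)*conj(2) + 2*(-1/2 + sqrt(5)/2)*conj(-sqrt(5)/2 - 1/2) + 2*(-sqrt(5)/2 - 1/2)*conj(-1/2 + sqrt(5)/2) + 5*(0)*conj(0)
  = (4) + (-2) + (-2) + (0)
  = 0.
Dividing by |G| = 10 gives 0/10 = 0, matching the row-orthogonality relation <chi_3, chi_4> = [chi_3 = chi_4].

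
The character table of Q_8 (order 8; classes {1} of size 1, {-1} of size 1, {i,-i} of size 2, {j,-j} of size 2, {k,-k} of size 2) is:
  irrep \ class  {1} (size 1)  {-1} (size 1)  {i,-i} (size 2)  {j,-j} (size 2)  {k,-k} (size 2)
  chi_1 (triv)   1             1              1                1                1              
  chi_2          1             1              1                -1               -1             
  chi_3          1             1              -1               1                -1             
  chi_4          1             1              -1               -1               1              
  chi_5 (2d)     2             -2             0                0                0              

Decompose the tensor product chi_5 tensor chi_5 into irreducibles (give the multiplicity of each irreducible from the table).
chi_5 tensor chi_5 = chi_1 + chi_2 + chi_3 + chi_4 (all other irreducibles have multiplicity 0).

Working: The character of a tensor product is the pointwise product (chi_5 * chi_5)(C) = chi_5(C) * chi_5(C):
  {1}: (2)*(2), {-1}: (-2)*(-2), {i,-i}: (0)*(0), {j,-j}: (0)*(0), {k,-k}: (0)*(0)
so (chi_5 * chi_5) takes values
  {1} -> 4, {-1} -> 4, {i,-i} -> 0, {j,-j} -> 0, {k,-k} -> 0.
Now take the inner product of this character with each irreducible chi from the table, <chi_5*chi_5, chi> = (1/8) sum_C |C| (chi_5*chi_5)(C) conj(chi(C)):
  <chi_5*chi_5, chi_1> = (1/8)[1*(4)*conj(1) + 1*(4)*conj(1) + 2*(0)*conj(1) + 2*(0)*conj(1) + 2*(0)*conj(1)]
      = (1/8)[(4) + (4) + (0) + (0) + (0)] = 8/8 = 1
  <chi_5*chi_5, chi_2> = (1/8)[1*(4)*conj(1) + 1*(4)*conj(1) + 2*(0)*conj(1) + 2*(0)*conj(-1) + 2*(0)*conj(-1)]
      = (1/8)[(4) + (4) + (0) + (0) + (0)] = 8/8 = 1
  <chi_5*chi_5, chi_3> = (1/8)[1*(4)*conj(1) + 1*(4)*conj(1) + 2*(0)*conj(-1) + 2*(0)*conj(1) + 2*(0)*conj(-1)]
      = (1/8)[(4) + (4) + (0) + (0) + (0)] = 8/8 = 1
  <chi_5*chi_5, chi_4> = (1/8)[1*(4)*conj(1) + 1*(4)*conj(1) + 2*(0)*conj(-1) + 2*(0)*conj(-1) + 2*(0)*conj(1)]
      = (1/8)[(4) + (4) + (0) + (0) + (0)] = 8/8 = 1
  <chi_5*chi_5, chi_5> = (1/8)[1*(4)*conj(2) + 1*(4)*conj(-2) + 2*(0)*conj(0) + 2*(0)*conj(0) + 2*(0)*conj(0)]
      = (1/8)[(8) + (-8) + (0) + (0) + (0)] = 0/8 = 0
Hence the multiplicities are chi_1: 1, chi_2: 1, chi_3: 1, chi_4: 1. Dimension check: dim(chi_5)*dim(chi_5) = 2*2 = 4 and sum (mult * dim) = 1*1 + 1*1 + 1*1 + 1*1 = 4.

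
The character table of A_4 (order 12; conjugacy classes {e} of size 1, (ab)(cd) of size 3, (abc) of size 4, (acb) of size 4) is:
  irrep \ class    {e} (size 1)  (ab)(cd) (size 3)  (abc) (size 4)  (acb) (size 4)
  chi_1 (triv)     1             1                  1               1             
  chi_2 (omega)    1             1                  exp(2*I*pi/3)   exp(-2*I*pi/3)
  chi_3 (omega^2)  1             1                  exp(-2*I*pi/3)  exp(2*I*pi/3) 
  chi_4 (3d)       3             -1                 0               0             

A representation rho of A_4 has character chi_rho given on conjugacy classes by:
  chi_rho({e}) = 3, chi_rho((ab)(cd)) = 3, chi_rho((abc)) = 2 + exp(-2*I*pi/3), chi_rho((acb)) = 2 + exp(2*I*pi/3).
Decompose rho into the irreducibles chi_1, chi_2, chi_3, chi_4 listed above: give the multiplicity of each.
Multiplicities: chi_1: 2, chi_2: 0, chi_3: 1, chi_4: 0.

Reasoning: Use <chi_rho, chi> = (1/|G|) sum_C |C| * chi_rho(C) * conj(chi(C)) with |G| = 12 for each irreducible chi in the table:
  <chi_rho, chi_1> = (1/12)[1*(3)*conj(1) + 3*(3)*conj(1) + 4*(2 + exp(-2*I*pi/3))*conj(1) + 4*(2 + exp(2*I*pi/3))*conj(1)]
      = (1/12)[(3) + (9) + (8 + 4*exp(-2*I*pi/3)) + (8 + 4*exp(2*I*pi/3))] = 24/12 = 2
  <chi_rho, chi_2> = (1/12)[1*(3)*conj(1) + 3*(3)*conj(1) + 4*(2 + exp(-2*I*pi/3))*conj(exp(2*I*pi/3)) + 4*(2 + exp(2*I*pi/3))*conj(exp(-2*I*pi/3))]
      = (1/12)[(3) + (9) + (8*exp(-2*I*pi/3) + 4*exp(2*I*pi/3)) + (4*exp(-2*I*pi/3) + 8*exp(2*I*pi/3))] = 0/12 = 0
  <chi_rho, chi_3> = (1/12)[1*(3)*conj(1) + 3*(3)*conj(1) + 4*(2 + exp(-2*I*pi/3))*conj(exp(-2*I*pi/3)) + 4*(2 + exp(2*I*pi/3))*conj(exp(2*I*pi/3))]
      = (1/12)[(3) + (9) + (4 + 8*exp(2*I*pi/3)) + (4 + 8*exp(-2*I*pi/3))] = 12/12 = 1
  <chi_rho, chi_4> = (1/12)[1*(3)*conj(3) + 3*(3)*conj(-1) + 4*(2 + exp(-2*I*pi/3))*conj(0) + 4*(2 + exp(2*I*pi/3))*conj(0)]
      = (1/12)[(9) + (-9) + (0) + (0)] = 0/12 = 0
(Exp terms are combined using exp(i*s)*conj(exp(i*t)) = exp(i*(s-t)), and sums of them are collapsed using the identity that for every m > 1 the m distinct m-th roots of unity sum to 0, e.g. 1 + exp(2*I*pi/3) + exp(-2*I*pi/3) = 0.)
Dimension check: dim(rho) = sum (mult * dim) = 2*1 + 0*1 + 1*1 + 0*3 = 3 = chi_rho(e) = 3.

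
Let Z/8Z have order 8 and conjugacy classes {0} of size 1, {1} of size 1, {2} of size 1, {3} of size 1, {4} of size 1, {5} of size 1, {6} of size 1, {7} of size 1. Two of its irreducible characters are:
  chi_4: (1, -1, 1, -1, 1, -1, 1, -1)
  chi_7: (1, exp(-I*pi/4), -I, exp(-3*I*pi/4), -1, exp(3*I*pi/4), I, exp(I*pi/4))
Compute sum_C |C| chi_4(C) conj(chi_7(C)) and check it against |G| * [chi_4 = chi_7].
Sum = 0; so <chi_4, chi_7> = 0 (distinct irreducibles are orthogonal).

Reasoning: Compute term by term over conjugacy classes (|C| * chi_4(C) * conj(chi_7(C))):
  1*(1)*conj(1) + 1*(-1)*conj(exp(-I*pi/4)) + 1*(1)*conj(-I) + 1*(-1)*conj(exp(-3*I*pi/4)) + 1*(1)*conj(-1) + 1*(-1)*conj(exp(3*I*pi/4)) + 1*(1)*conj(I) + 1*(-1)*conj(exp(I*pi/4))
  = (1) + (-exp(I*pi/4)) + (I) + (-exp(3*I*pi/4)) + (-1) + (-exp(-3*I*pi/4)) + (-I) + (-exp(-I*pi/4))
  = 0.
(Exp terms are combined using exp(i*s)*conj(exp(i*t)) = exp(i*(s-t)), and sums of them are collapsed using the identity that for every m > 1 the m distinct m-th roots of unity sum to 0, e.g. 1 + exp(2*I*pi/3) + exp(-2*I*pi/3) = 0.)
Dividing by |G| = 8 gives 0/8 = 0, matching the row-orthogonality relation <chi_4, chi_7> = [chi_4 = chi_7].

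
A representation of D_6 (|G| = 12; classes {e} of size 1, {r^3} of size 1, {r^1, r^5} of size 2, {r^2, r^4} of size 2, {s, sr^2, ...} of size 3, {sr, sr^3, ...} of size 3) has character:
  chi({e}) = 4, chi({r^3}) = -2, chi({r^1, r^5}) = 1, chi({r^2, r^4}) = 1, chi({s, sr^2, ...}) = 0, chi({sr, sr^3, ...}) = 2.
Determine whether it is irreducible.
Not irreducible (reducible): <chi, chi> = 3 > 1.

<chi, chi> = (1/|G|) sum_C |C| * |chi(C)|^2 = (1/12)[1*|4|^2 + 1*|-2|^2 + 2*|1|^2 + 2*|1|^2 + 3*|0|^2 + 3*|2|^2]
  = (1/12)[(16) + (4) + (2) + (2) + (0) + (12)] = 36/12 = 3.
A character is irreducible iff <chi, chi> = 1, so this representation is reducible.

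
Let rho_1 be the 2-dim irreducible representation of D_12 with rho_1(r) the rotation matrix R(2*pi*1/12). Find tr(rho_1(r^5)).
chi_{rho_1}(r^5) = 2*cos(2*pi*1*5/12) = -sqrt(3)

Explanation: rho_1(r^5) is rotation by angle 2*pi*1*5/12, whose trace is 2*cos(2*pi*1*5/12) = -sqrt(3).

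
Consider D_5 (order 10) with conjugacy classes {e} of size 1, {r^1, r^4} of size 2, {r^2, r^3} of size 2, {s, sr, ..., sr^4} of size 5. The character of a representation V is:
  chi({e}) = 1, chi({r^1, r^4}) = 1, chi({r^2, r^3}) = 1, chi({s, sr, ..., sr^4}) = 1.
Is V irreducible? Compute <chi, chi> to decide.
Irreducible: <chi, chi> = 1.

Solution. <chi, chi> = (1/|G|) sum_C |C| * |chi(C)|^2 = (1/10)[1*|1|^2 + 2*|1|^2 + 2*|1|^2 + 5*|1|^2]
  = (1/10)[(1) + (2) + (2) + (5)] = 10/10 = 1.
A character is irreducible iff <chi, chi> = 1, so this representation is irreducible.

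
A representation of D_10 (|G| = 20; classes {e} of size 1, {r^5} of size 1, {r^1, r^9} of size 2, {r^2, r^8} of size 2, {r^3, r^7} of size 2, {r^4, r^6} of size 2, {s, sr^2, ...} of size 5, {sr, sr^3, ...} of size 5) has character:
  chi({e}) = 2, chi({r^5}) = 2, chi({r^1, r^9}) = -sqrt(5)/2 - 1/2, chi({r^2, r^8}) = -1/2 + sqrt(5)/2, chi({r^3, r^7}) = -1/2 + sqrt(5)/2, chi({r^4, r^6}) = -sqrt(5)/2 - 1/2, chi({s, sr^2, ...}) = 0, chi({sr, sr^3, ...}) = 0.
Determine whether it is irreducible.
Irreducible: <chi, chi> = 1.

Explanation: <chi, chi> = (1/|G|) sum_C |C| * |chi(C)|^2 = (1/20)[1*|2|^2 + 1*|2|^2 + 2*|-sqrt(5)/2 - 1/2|^2 + 2*|-1/2 + sqrt(5)/2|^2 + 2*|-1/2 + sqrt(5)/2|^2 + 2*|-sqrt(5)/2 - 1/2|^2 + 5*|0|^2 + 5*|0|^2]
  = (1/20)[(4) + (4) + (sqrt(5) + 3) + (3 - sqrt(5)) + (3 - sqrt(5)) + (sqrt(5) + 3) + (0) + (0)] = 20/20 = 1.
A character is irreducible iff <chi, chi> = 1, so this representation is irreducible.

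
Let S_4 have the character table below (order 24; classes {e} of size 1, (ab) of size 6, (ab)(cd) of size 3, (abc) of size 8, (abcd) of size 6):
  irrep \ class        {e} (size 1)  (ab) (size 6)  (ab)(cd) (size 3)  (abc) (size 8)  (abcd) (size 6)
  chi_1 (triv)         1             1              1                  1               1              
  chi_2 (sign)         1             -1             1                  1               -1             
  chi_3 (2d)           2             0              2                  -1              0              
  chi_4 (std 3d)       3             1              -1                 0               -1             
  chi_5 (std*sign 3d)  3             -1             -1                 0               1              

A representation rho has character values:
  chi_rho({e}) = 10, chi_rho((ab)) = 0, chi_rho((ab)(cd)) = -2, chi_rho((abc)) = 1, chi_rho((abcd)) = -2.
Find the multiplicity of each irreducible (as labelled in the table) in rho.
Multiplicities: chi_1: 0, chi_2: 1, chi_3: 0, chi_4: 2, chi_5: 1.

Details: Use <chi_rho, chi> = (1/|G|) sum_C |C| * chi_rho(C) * conj(chi(C)) with |G| = 24 for each irreducible chi in the table:
  <chi_rho, chi_1> = (1/24)[1*(10)*conj(1) + 6*(0)*conj(1) + 3*(-2)*conj(1) + 8*(1)*conj(1) + 6*(-2)*conj(1)]
      = (1/24)[(10) + (0) + (-6) + (8) + (-12)] = 0/24 = 0
  <chi_rho, chi_2> = (1/24)[1*(10)*conj(1) + 6*(0)*conj(-1) + 3*(-2)*conj(1) + 8*(1)*conj(1) + 6*(-2)*conj(-1)]
      = (1/24)[(10) + (0) + (-6) + (8) + (12)] = 24/24 = 1
  <chi_rho, chi_3> = (1/24)[1*(10)*conj(2) + 6*(0)*conj(0) + 3*(-2)*conj(2) + 8*(1)*conj(-1) + 6*(-2)*conj(0)]
      = (1/24)[(20) + (0) + (-12) + (-8) + (0)] = 0/24 = 0
  <chi_rho, chi_4> = (1/24)[1*(10)*conj(3) + 6*(0)*conj(1) + 3*(-2)*conj(-1) + 8*(1)*conj(0) + 6*(-2)*conj(-1)]
      = (1/24)[(30) + (0) + (6) + (0) + (12)] = 48/24 = 2
  <chi_rho, chi_5> = (1/24)[1*(10)*conj(3) + 6*(0)*conj(-1) + 3*(-2)*conj(-1) + 8*(1)*conj(0) + 6*(-2)*conj(1)]
      = (1/24)[(30) + (0) + (6) + (0) + (-12)] = 24/24 = 1
Dimension check: dim(rho) = sum (mult * dim) = 0*1 + 1*1 + 0*2 + 2*3 + 1*3 = 10 = chi_rho(e) = 10.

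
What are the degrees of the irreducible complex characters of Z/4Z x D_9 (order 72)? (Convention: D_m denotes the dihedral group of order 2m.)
Dimensions: 1, 1, 1, 1, 1, 1, 1, 1, 2, 2, 2, 2, 2, 2, 2, 2, 2, 2, 2, 2, 2, 2, 2, 2

There are 24 irreducibles (= number of conjugacy classes). Their dimensions d_i satisfy sum d_i^2 = |G| = 72: 1 + 1 + 1 + 1 + 1 + 1 + 1 + 1 + 4 + 4 + 4 + 4 + 4 + 4 + 4 + 4 + 4 + 4 + 4 + 4 + 4 + 4 + 4 + 4 = 72. (For the product with Z/4Z: each of the 4 1-dim characters of Z/4Z tensors with each irrep of D_9, giving 4 copies of each D_9-dimension.)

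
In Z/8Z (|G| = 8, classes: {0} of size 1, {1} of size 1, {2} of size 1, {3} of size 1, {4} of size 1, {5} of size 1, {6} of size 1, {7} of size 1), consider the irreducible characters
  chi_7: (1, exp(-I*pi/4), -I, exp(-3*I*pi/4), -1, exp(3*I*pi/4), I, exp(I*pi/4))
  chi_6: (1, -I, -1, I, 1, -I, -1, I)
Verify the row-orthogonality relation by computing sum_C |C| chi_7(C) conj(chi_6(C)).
Sum = 0; so <chi_7, chi_6> = 0 (distinct irreducibles are orthogonal).

Derivation: Compute term by term over conjugacy classes (|C| * chi_7(C) * conj(chi_6(C))):
  1*(1)*conj(1) + 1*(exp(-I*pi/4))*conj(-I) + 1*(-I)*conj(-1) + 1*(exp(-3*I*pi/4))*conj(I) + 1*(-1)*conj(1) + 1*(exp(3*I*pi/4))*conj(-I) + 1*(I)*conj(-1) + 1*(exp(I*pi/4))*conj(I)
  = (1) + (exp(I*pi/4)) + (I) + (-exp(-I*pi/4)) + (-1) + (exp(-3*I*pi/4)) + (-I) + (-exp(3*I*pi/4))
  = 0.
(Exp terms are combined using exp(i*s)*conj(exp(i*t)) = exp(i*(s-t)), and sums of them are collapsed using the identity that for every m > 1 the m distinct m-th roots of unity sum to 0, e.g. 1 + exp(2*I*pi/3) + exp(-2*I*pi/3) = 0.)
Dividing by |G| = 8 gives 0/8 = 0, matching the row-orthogonality relation <chi_7, chi_6> = [chi_7 = chi_6].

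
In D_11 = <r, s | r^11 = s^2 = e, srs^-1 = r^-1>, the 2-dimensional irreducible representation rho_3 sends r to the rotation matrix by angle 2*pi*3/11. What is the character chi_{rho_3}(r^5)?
chi_{rho_3}(r^5) = 2*cos(2*pi*3*5/11) = -2*cos(3*pi/11)

Working: rho_3(r^5) is rotation by angle 2*pi*3*5/11, whose trace is 2*cos(2*pi*3*5/11) = -2*cos(3*pi/11).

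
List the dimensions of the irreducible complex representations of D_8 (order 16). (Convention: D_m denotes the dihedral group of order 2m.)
Dimensions: 1, 1, 1, 1, 2, 2, 2

Derivation: There are 7 irreducibles (= number of conjugacy classes). Their dimensions d_i satisfy sum d_i^2 = |G| = 16: 1 + 1 + 1 + 1 + 4 + 4 + 4 = 16.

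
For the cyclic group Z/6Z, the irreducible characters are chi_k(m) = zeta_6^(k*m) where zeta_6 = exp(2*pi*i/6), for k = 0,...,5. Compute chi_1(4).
chi_1(4) = zeta_6^4 = exp(-2*I*pi/3)

Solution. chi_1(4) = zeta_6^(1*4) = zeta_6^4. Since zeta_6^6 = 1, this equals zeta_6^4 = exp(2*pi*i*4/6) = exp(-2*I*pi/3).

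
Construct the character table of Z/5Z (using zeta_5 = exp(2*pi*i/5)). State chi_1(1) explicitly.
Character table of Z/5Z (irreps indexed chi_0,...,chi_4 with chi_k(m) = zeta_5^(k*m), zeta_5 = exp(2*pi*i/5)):
  irrep \ class  {0} (size 1)  {1} (size 1)    {2} (size 1)    {3} (size 1)    {4} (size 1)  
  chi_0          1             1               1               1               1             
  chi_1          1             exp(2*I*pi/5)   exp(4*I*pi/5)   exp(-4*I*pi/5)  exp(-2*I*pi/5)
  chi_2          1             exp(4*I*pi/5)   exp(-2*I*pi/5)  exp(2*I*pi/5)   exp(-4*I*pi/5)
  chi_3          1             exp(-4*I*pi/5)  exp(2*I*pi/5)   exp(-2*I*pi/5)  exp(4*I*pi/5) 
  chi_4          1             exp(-2*I*pi/5)  exp(-4*I*pi/5)  exp(4*I*pi/5)   exp(2*I*pi/5) 

Spot check: chi_1(1) = zeta_5^(1*1) = zeta_5^1 = exp(2*I*pi/5).

Solution. Z/5Z is abelian, so all 5 irreducible complex representations are 1-dimensional. They are given by chi_k(m) = zeta_5^(k*m) for k = 0,...,4. Row orthogonality: sum_m chi_k(m) conj(chi_l(m)) = 5 * [k = l].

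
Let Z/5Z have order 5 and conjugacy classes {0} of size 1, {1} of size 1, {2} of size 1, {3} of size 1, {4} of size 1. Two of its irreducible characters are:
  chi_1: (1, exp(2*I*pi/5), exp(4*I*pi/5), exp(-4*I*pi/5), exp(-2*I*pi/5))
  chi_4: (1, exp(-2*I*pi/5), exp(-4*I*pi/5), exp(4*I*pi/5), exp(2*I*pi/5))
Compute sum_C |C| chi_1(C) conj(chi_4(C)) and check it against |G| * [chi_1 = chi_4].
Sum = 0; so <chi_1, chi_4> = 0 (distinct irreducibles are orthogonal).

Explanation: Compute term by term over conjugacy classes (|C| * chi_1(C) * conj(chi_4(C))):
  1*(1)*conj(1) + 1*(exp(2*I*pi/5))*conj(exp(-2*I*pi/5)) + 1*(exp(4*I*pi/5))*conj(exp(-4*I*pi/5)) + 1*(exp(-4*I*pi/5))*conj(exp(4*I*pi/5)) + 1*(exp(-2*I*pi/5))*conj(exp(2*I*pi/5))
  = (1) + (exp(4*I*pi/5)) + (exp(-2*I*pi/5)) + (exp(2*I*pi/5)) + (exp(-4*I*pi/5))
  = 0.
(Exp terms are combined using exp(i*s)*conj(exp(i*t)) = exp(i*(s-t)), and sums of them are collapsed using the identity that for every m > 1 the m distinct m-th roots of unity sum to 0, e.g. 1 + exp(2*I*pi/3) + exp(-2*I*pi/3) = 0.)
Dividing by |G| = 5 gives 0/5 = 0, matching the row-orthogonality relation <chi_1, chi_4> = [chi_1 = chi_4].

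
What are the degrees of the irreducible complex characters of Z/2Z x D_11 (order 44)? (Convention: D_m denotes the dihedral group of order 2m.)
Dimensions: 1, 1, 1, 1, 2, 2, 2, 2, 2, 2, 2, 2, 2, 2

Solution. There are 14 irreducibles (= number of conjugacy classes). Their dimensions d_i satisfy sum d_i^2 = |G| = 44: 1 + 1 + 1 + 1 + 4 + 4 + 4 + 4 + 4 + 4 + 4 + 4 + 4 + 4 = 44. (For the product with Z/2Z: each of the 2 1-dim characters of Z/2Z tensors with each irrep of D_11, giving 2 copies of each D_11-dimension.)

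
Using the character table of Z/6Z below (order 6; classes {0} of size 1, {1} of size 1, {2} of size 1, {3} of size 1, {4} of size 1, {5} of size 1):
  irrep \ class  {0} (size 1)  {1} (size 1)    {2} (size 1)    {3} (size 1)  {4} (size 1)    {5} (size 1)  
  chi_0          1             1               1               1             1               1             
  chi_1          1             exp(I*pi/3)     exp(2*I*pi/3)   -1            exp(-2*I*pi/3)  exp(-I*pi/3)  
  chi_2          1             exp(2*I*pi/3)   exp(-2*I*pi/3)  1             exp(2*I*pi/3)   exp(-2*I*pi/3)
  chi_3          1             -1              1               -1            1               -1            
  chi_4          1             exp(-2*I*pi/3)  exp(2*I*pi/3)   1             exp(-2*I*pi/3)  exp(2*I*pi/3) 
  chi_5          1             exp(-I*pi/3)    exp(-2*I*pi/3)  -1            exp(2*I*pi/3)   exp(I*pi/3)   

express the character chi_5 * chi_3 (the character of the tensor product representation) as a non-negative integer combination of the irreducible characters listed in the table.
chi_5 tensor chi_3 = chi_2 (all other irreducibles have multiplicity 0).

Proof sketch: The character of a tensor product is the pointwise product (chi_5 * chi_3)(C) = chi_5(C) * chi_3(C):
  {0}: (1)*(1), {1}: (exp(-I*pi/3))*(-1), {2}: (exp(-2*I*pi/3))*(1), {3}: (-1)*(-1), {4}: (exp(2*I*pi/3))*(1), {5}: (exp(I*pi/3))*(-1)
so (chi_5 * chi_3) takes values
  {0} -> 1, {1} -> -exp(-I*pi/3), {2} -> exp(-2*I*pi/3), {3} -> 1, {4} -> exp(2*I*pi/3), {5} -> -exp(I*pi/3).
Now take the inner product of this character with each irreducible chi from the table, <chi_5*chi_3, chi> = (1/6) sum_C |C| (chi_5*chi_3)(C) conj(chi(C)):
  <chi_5*chi_3, chi_0> = (1/6)[1*(1)*conj(1) + 1*(-exp(-I*pi/3))*conj(1) + 1*(exp(-2*I*pi/3))*conj(1) + 1*(1)*conj(1) + 1*(exp(2*I*pi/3))*conj(1) + 1*(-exp(I*pi/3))*conj(1)]
      = (1/6)[(1) + (-exp(-I*pi/3)) + (exp(-2*I*pi/3)) + (1) + (exp(2*I*pi/3)) + (-exp(I*pi/3))] = 0/6 = 0
  <chi_5*chi_3, chi_1> = (1/6)[1*(1)*conj(1) + 1*(-exp(-I*pi/3))*conj(exp(I*pi/3)) + 1*(exp(-2*I*pi/3))*conj(exp(2*I*pi/3)) + 1*(1)*conj(-1) + 1*(exp(2*I*pi/3))*conj(exp(-2*I*pi/3)) + 1*(-exp(I*pi/3))*conj(exp(-I*pi/3))]
      = (1/6)[(1) + (-exp(-2*I*pi/3)) + (exp(2*I*pi/3)) + (-1) + (exp(-2*I*pi/3)) + (-exp(2*I*pi/3))] = 0/6 = 0
  <chi_5*chi_3, chi_2> = (1/6)[1*(1)*conj(1) + 1*(-exp(-I*pi/3))*conj(exp(2*I*pi/3)) + 1*(exp(-2*I*pi/3))*conj(exp(-2*I*pi/3)) + 1*(1)*conj(1) + 1*(exp(2*I*pi/3))*conj(exp(2*I*pi/3)) + 1*(-exp(I*pi/3))*conj(exp(-2*I*pi/3))]
      = (1/6)[(1) + (1) + (1) + (1) + (1) + (1)] = 6/6 = 1
  <chi_5*chi_3, chi_3> = (1/6)[1*(1)*conj(1) + 1*(-exp(-I*pi/3))*conj(-1) + 1*(exp(-2*I*pi/3))*conj(1) + 1*(1)*conj(-1) + 1*(exp(2*I*pi/3))*conj(1) + 1*(-exp(I*pi/3))*conj(-1)]
      = (1/6)[(1) + (exp(-I*pi/3)) + (exp(-2*I*pi/3)) + (-1) + (exp(2*I*pi/3)) + (exp(I*pi/3))] = 0/6 = 0
  <chi_5*chi_3, chi_4> = (1/6)[1*(1)*conj(1) + 1*(-exp(-I*pi/3))*conj(exp(-2*I*pi/3)) + 1*(exp(-2*I*pi/3))*conj(exp(2*I*pi/3)) + 1*(1)*conj(1) + 1*(exp(2*I*pi/3))*conj(exp(-2*I*pi/3)) + 1*(-exp(I*pi/3))*conj(exp(2*I*pi/3))]
      = (1/6)[(1) + (-exp(I*pi/3)) + (exp(2*I*pi/3)) + (1) + (exp(-2*I*pi/3)) + (-exp(-I*pi/3))] = 0/6 = 0
  <chi_5*chi_3, chi_5> = (1/6)[1*(1)*conj(1) + 1*(-exp(-I*pi/3))*conj(exp(-I*pi/3)) + 1*(exp(-2*I*pi/3))*conj(exp(-2*I*pi/3)) + 1*(1)*conj(-1) + 1*(exp(2*I*pi/3))*conj(exp(2*I*pi/3)) + 1*(-exp(I*pi/3))*conj(exp(I*pi/3))]
      = (1/6)[(1) + (-1) + (1) + (-1) + (1) + (-1)] = 0/6 = 0
(Exp terms are combined using exp(i*s)*conj(exp(i*t)) = exp(i*(s-t)), and sums of them are collapsed using the identity that for every m > 1 the m distinct m-th roots of unity sum to 0, e.g. 1 + exp(2*I*pi/3) + exp(-2*I*pi/3) = 0.)
Hence the multiplicities are chi_2: 1. Dimension check: dim(chi_5)*dim(chi_3) = 1*1 = 1 and sum (mult * dim) = 1*1 = 1.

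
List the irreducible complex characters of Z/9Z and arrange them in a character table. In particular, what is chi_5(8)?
Character table of Z/9Z (irreps indexed chi_0,...,chi_8 with chi_k(m) = zeta_9^(k*m), zeta_9 = exp(2*pi*i/9)):
  irrep \ class  {0} (size 1)  {1} (size 1)    {2} (size 1)    {3} (size 1)    {4} (size 1)    {5} (size 1)    {6} (size 1)    {7} (size 1)    {8} (size 1)  
  chi_0          1             1               1               1               1               1               1               1               1             
  chi_1          1             exp(2*I*pi/9)   exp(4*I*pi/9)   exp(2*I*pi/3)   exp(8*I*pi/9)   exp(-8*I*pi/9)  exp(-2*I*pi/3)  exp(-4*I*pi/9)  exp(-2*I*pi/9)
  chi_2          1             exp(4*I*pi/9)   exp(8*I*pi/9)   exp(-2*I*pi/3)  exp(-2*I*pi/9)  exp(2*I*pi/9)   exp(2*I*pi/3)   exp(-8*I*pi/9)  exp(-4*I*pi/9)
  chi_3          1             exp(2*I*pi/3)   exp(-2*I*pi/3)  1               exp(2*I*pi/3)   exp(-2*I*pi/3)  1               exp(2*I*pi/3)   exp(-2*I*pi/3)
  chi_4          1             exp(8*I*pi/9)   exp(-2*I*pi/9)  exp(2*I*pi/3)   exp(-4*I*pi/9)  exp(4*I*pi/9)   exp(-2*I*pi/3)  exp(2*I*pi/9)   exp(-8*I*pi/9)
  chi_5          1             exp(-8*I*pi/9)  exp(2*I*pi/9)   exp(-2*I*pi/3)  exp(4*I*pi/9)   exp(-4*I*pi/9)  exp(2*I*pi/3)   exp(-2*I*pi/9)  exp(8*I*pi/9) 
  chi_6          1             exp(-2*I*pi/3)  exp(2*I*pi/3)   1               exp(-2*I*pi/3)  exp(2*I*pi/3)   1               exp(-2*I*pi/3)  exp(2*I*pi/3) 
  chi_7          1             exp(-4*I*pi/9)  exp(-8*I*pi/9)  exp(2*I*pi/3)   exp(2*I*pi/9)   exp(-2*I*pi/9)  exp(-2*I*pi/3)  exp(8*I*pi/9)   exp(4*I*pi/9) 
  chi_8          1             exp(-2*I*pi/9)  exp(-4*I*pi/9)  exp(-2*I*pi/3)  exp(-8*I*pi/9)  exp(8*I*pi/9)   exp(2*I*pi/3)   exp(4*I*pi/9)   exp(2*I*pi/9) 

Spot check: chi_5(8) = zeta_9^(5*8) = zeta_9^40 = exp(8*I*pi/9).

Z/9Z is abelian, so all 9 irreducible complex representations are 1-dimensional. They are given by chi_k(m) = zeta_9^(k*m) for k = 0,...,8. Row orthogonality: sum_m chi_k(m) conj(chi_l(m)) = 9 * [k = l].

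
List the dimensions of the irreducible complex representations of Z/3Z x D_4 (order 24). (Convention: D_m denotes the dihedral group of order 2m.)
Dimensions: 1, 1, 1, 1, 1, 1, 1, 1, 1, 1, 1, 1, 2, 2, 2

Justification: There are 15 irreducibles (= number of conjugacy classes). Their dimensions d_i satisfy sum d_i^2 = |G| = 24: 1 + 1 + 1 + 1 + 1 + 1 + 1 + 1 + 1 + 1 + 1 + 1 + 4 + 4 + 4 = 24. (For the product with Z/3Z: each of the 3 1-dim characters of Z/3Z tensors with each irrep of D_4, giving 3 copies of each D_4-dimension.)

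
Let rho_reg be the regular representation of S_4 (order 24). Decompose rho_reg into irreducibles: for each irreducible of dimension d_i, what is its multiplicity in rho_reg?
Each irreducible V_i of dimension d_i appears with multiplicity d_i, i.e. rho_reg = (direct sum over all irreducibles V_i) d_i V_i. The irreducible dimensions for S_4 are 1, 1, 2, 3, 3: 2 irreducibles of dimension 1, each with multiplicity 1; 1 irreducible of dimension 2, with multiplicity 2; 2 irreducibles of dimension 3, each with multiplicity 3. Total dimension 2*1*1 + 1*2*2 + 2*3*3 = 24 = |G|.

Why: General theorem: in the regular representation of a finite group G, each irreducible appears with multiplicity equal to its dimension. Check: dim(rho_reg) = sum d_i^2 = 1 + 1 + 4 + 9 + 9 = 24 = |G|.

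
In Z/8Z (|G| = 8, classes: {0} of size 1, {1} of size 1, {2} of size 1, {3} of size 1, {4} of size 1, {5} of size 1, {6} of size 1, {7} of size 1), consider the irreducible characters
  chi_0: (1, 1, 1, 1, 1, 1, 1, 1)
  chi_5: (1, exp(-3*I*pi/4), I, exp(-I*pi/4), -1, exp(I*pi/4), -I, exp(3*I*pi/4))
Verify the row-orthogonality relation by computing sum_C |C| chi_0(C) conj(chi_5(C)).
Sum = 0; so <chi_0, chi_5> = 0 (distinct irreducibles are orthogonal).

Reasoning: Compute term by term over conjugacy classes (|C| * chi_0(C) * conj(chi_5(C))):
  1*(1)*conj(1) + 1*(1)*conj(exp(-3*I*pi/4)) + 1*(1)*conj(I) + 1*(1)*conj(exp(-I*pi/4)) + 1*(1)*conj(-1) + 1*(1)*conj(exp(I*pi/4)) + 1*(1)*conj(-I) + 1*(1)*conj(exp(3*I*pi/4))
  = (1) + (exp(3*I*pi/4)) + (-I) + (exp(I*pi/4)) + (-1) + (exp(-I*pi/4)) + (I) + (exp(-3*I*pi/4))
  = 0.
(Exp terms are combined using exp(i*s)*conj(exp(i*t)) = exp(i*(s-t)), and sums of them are collapsed using the identity that for every m > 1 the m distinct m-th roots of unity sum to 0, e.g. 1 + exp(2*I*pi/3) + exp(-2*I*pi/3) = 0.)
Dividing by |G| = 8 gives 0/8 = 0, matching the row-orthogonality relation <chi_0, chi_5> = [chi_0 = chi_5].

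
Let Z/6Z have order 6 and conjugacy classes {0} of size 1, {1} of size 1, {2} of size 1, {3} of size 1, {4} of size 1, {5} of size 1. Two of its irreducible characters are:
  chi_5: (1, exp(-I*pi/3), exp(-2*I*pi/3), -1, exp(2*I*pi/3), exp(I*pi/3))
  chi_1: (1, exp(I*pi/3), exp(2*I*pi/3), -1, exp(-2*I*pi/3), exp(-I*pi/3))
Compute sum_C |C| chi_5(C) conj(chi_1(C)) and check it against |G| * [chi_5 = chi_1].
Sum = 0; so <chi_5, chi_1> = 0 (distinct irreducibles are orthogonal).

Working: Compute term by term over conjugacy classes (|C| * chi_5(C) * conj(chi_1(C))):
  1*(1)*conj(1) + 1*(exp(-I*pi/3))*conj(exp(I*pi/3)) + 1*(exp(-2*I*pi/3))*conj(exp(2*I*pi/3)) + 1*(-1)*conj(-1) + 1*(exp(2*I*pi/3))*conj(exp(-2*I*pi/3)) + 1*(exp(I*pi/3))*conj(exp(-I*pi/3))
  = (1) + (exp(-2*I*pi/3)) + (exp(2*I*pi/3)) + (1) + (exp(-2*I*pi/3)) + (exp(2*I*pi/3))
  = 0.
(Exp terms are combined using exp(i*s)*conj(exp(i*t)) = exp(i*(s-t)), and sums of them are collapsed using the identity that for every m > 1 the m distinct m-th roots of unity sum to 0, e.g. 1 + exp(2*I*pi/3) + exp(-2*I*pi/3) = 0.)
Dividing by |G| = 6 gives 0/6 = 0, matching the row-orthogonality relation <chi_5, chi_1> = [chi_5 = chi_1].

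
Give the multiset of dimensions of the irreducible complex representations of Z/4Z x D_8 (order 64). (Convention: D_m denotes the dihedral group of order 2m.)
Dimensions: 1, 1, 1, 1, 1, 1, 1, 1, 1, 1, 1, 1, 1, 1, 1, 1, 2, 2, 2, 2, 2, 2, 2, 2, 2, 2, 2, 2

Why: There are 28 irreducibles (= number of conjugacy classes). Their dimensions d_i satisfy sum d_i^2 = |G| = 64: 1 + 1 + 1 + 1 + 1 + 1 + 1 + 1 + 1 + 1 + 1 + 1 + 1 + 1 + 1 + 1 + 4 + 4 + 4 + 4 + 4 + 4 + 4 + 4 + 4 + 4 + 4 + 4 = 64. (For the product with Z/4Z: each of the 4 1-dim characters of Z/4Z tensors with each irrep of D_8, giving 4 copies of each D_8-dimension.)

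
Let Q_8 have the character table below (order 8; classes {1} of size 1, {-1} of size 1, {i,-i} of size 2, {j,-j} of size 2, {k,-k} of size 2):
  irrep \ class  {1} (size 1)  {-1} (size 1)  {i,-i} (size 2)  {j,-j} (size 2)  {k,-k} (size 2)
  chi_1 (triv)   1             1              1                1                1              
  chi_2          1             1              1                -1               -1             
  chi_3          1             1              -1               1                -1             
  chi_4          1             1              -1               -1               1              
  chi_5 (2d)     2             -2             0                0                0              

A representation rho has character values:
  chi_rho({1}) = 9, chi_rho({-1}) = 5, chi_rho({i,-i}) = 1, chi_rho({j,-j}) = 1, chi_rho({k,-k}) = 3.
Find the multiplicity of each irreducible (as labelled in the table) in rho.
Multiplicities: chi_1: 3, chi_2: 1, chi_3: 1, chi_4: 2, chi_5: 1.

Argument: Use <chi_rho, chi> = (1/|G|) sum_C |C| * chi_rho(C) * conj(chi(C)) with |G| = 8 for each irreducible chi in the table:
  <chi_rho, chi_1> = (1/8)[1*(9)*conj(1) + 1*(5)*conj(1) + 2*(1)*conj(1) + 2*(1)*conj(1) + 2*(3)*conj(1)]
      = (1/8)[(9) + (5) + (2) + (2) + (6)] = 24/8 = 3
  <chi_rho, chi_2> = (1/8)[1*(9)*conj(1) + 1*(5)*conj(1) + 2*(1)*conj(1) + 2*(1)*conj(-1) + 2*(3)*conj(-1)]
      = (1/8)[(9) + (5) + (2) + (-2) + (-6)] = 8/8 = 1
  <chi_rho, chi_3> = (1/8)[1*(9)*conj(1) + 1*(5)*conj(1) + 2*(1)*conj(-1) + 2*(1)*conj(1) + 2*(3)*conj(-1)]
      = (1/8)[(9) + (5) + (-2) + (2) + (-6)] = 8/8 = 1
  <chi_rho, chi_4> = (1/8)[1*(9)*conj(1) + 1*(5)*conj(1) + 2*(1)*conj(-1) + 2*(1)*conj(-1) + 2*(3)*conj(1)]
      = (1/8)[(9) + (5) + (-2) + (-2) + (6)] = 16/8 = 2
  <chi_rho, chi_5> = (1/8)[1*(9)*conj(2) + 1*(5)*conj(-2) + 2*(1)*conj(0) + 2*(1)*conj(0) + 2*(3)*conj(0)]
      = (1/8)[(18) + (-10) + (0) + (0) + (0)] = 8/8 = 1
Dimension check: dim(rho) = sum (mult * dim) = 3*1 + 1*1 + 1*1 + 2*1 + 1*2 = 9 = chi_rho(e) = 9.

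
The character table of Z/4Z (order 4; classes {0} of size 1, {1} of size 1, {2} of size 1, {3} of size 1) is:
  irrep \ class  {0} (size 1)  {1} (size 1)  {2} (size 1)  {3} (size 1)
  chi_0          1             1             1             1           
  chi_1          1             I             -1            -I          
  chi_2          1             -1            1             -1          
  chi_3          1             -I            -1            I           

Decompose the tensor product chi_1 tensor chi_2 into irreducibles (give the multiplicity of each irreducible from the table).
chi_1 tensor chi_2 = chi_3 (all other irreducibles have multiplicity 0).

Why: The character of a tensor product is the pointwise product (chi_1 * chi_2)(C) = chi_1(C) * chi_2(C):
  {0}: (1)*(1), {1}: (I)*(-1), {2}: (-1)*(1), {3}: (-I)*(-1)
so (chi_1 * chi_2) takes values
  {0} -> 1, {1} -> -I, {2} -> -1, {3} -> I.
Now take the inner product of this character with each irreducible chi from the table, <chi_1*chi_2, chi> = (1/4) sum_C |C| (chi_1*chi_2)(C) conj(chi(C)):
  <chi_1*chi_2, chi_0> = (1/4)[1*(1)*conj(1) + 1*(-I)*conj(1) + 1*(-1)*conj(1) + 1*(I)*conj(1)]
      = (1/4)[(1) + (-I) + (-1) + (I)] = 0/4 = 0
  <chi_1*chi_2, chi_1> = (1/4)[1*(1)*conj(1) + 1*(-I)*conj(I) + 1*(-1)*conj(-1) + 1*(I)*conj(-I)]
      = (1/4)[(1) + (-1) + (1) + (-1)] = 0/4 = 0
  <chi_1*chi_2, chi_2> = (1/4)[1*(1)*conj(1) + 1*(-I)*conj(-1) + 1*(-1)*conj(1) + 1*(I)*conj(-1)]
      = (1/4)[(1) + (I) + (-1) + (-I)] = 0/4 = 0
  <chi_1*chi_2, chi_3> = (1/4)[1*(1)*conj(1) + 1*(-I)*conj(-I) + 1*(-1)*conj(-1) + 1*(I)*conj(I)]
      = (1/4)[(1) + (1) + (1) + (1)] = 4/4 = 1
(Exp terms are combined using exp(i*s)*conj(exp(i*t)) = exp(i*(s-t)), and sums of them are collapsed using the identity that for every m > 1 the m distinct m-th roots of unity sum to 0, e.g. 1 + exp(2*I*pi/3) + exp(-2*I*pi/3) = 0.)
Hence the multiplicities are chi_3: 1. Dimension check: dim(chi_1)*dim(chi_2) = 1*1 = 1 and sum (mult * dim) = 1*1 = 1.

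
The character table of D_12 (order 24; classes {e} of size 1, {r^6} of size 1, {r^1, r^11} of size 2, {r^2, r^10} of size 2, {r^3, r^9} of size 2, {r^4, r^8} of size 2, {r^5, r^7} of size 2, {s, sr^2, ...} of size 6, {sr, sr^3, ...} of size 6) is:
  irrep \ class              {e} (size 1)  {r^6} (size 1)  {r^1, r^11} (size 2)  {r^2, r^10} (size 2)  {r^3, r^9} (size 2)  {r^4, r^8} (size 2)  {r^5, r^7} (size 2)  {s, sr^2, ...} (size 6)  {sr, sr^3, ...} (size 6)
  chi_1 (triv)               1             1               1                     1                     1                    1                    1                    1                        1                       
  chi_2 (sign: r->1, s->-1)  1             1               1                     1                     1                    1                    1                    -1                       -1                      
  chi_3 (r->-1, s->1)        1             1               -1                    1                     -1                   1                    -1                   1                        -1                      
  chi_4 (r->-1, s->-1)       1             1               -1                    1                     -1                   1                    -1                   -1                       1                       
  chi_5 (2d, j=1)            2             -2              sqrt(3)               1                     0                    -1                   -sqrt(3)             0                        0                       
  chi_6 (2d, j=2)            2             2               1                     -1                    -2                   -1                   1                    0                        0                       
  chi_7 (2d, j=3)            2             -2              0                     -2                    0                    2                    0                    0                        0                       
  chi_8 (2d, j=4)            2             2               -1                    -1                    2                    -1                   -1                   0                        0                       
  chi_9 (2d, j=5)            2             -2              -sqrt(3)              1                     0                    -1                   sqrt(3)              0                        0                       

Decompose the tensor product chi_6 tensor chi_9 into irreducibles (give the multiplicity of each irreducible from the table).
chi_6 tensor chi_9 = chi_7 + chi_9 (all other irreducibles have multiplicity 0).

The character of a tensor product is the pointwise product (chi_6 * chi_9)(C) = chi_6(C) * chi_9(C):
  {e}: (2)*(2), {r^6}: (2)*(-2), {r^1, r^11}: (1)*(-sqrt(3)), {r^2, r^10}: (-1)*(1), {r^3, r^9}: (-2)*(0), {r^4, r^8}: (-1)*(-1), {r^5, r^7}: (1)*(sqrt(3)), {s, sr^2, ...}: (0)*(0), {sr, sr^3, ...}: (0)*(0)
so (chi_6 * chi_9) takes values
  {e} -> 4, {r^6} -> -4, {r^1, r^11} -> -sqrt(3), {r^2, r^10} -> -1, {r^3, r^9} -> 0, {r^4, r^8} -> 1, {r^5, r^7} -> sqrt(3), {s, sr^2, ...} -> 0, {sr, sr^3, ...} -> 0.
Now take the inner product of this character with each irreducible chi from the table, <chi_6*chi_9, chi> = (1/24) sum_C |C| (chi_6*chi_9)(C) conj(chi(C)):
  <chi_6*chi_9, chi_1> = (1/24)[1*(4)*conj(1) + 1*(-4)*conj(1) + 2*(-sqrt(3))*conj(1) + 2*(-1)*conj(1) + 2*(0)*conj(1) + 2*(1)*conj(1) + 2*(sqrt(3))*conj(1) + 6*(0)*conj(1) + 6*(0)*conj(1)]
      = (1/24)[(4) + (-4) + (-2*sqrt(3)) + (-2) + (0) + (2) + (2*sqrt(3)) + (0) + (0)] = 0/24 = 0
  <chi_6*chi_9, chi_2> = (1/24)[1*(4)*conj(1) + 1*(-4)*conj(1) + 2*(-sqrt(3))*conj(1) + 2*(-1)*conj(1) + 2*(0)*conj(1) + 2*(1)*conj(1) + 2*(sqrt(3))*conj(1) + 6*(0)*conj(-1) + 6*(0)*conj(-1)]
      = (1/24)[(4) + (-4) + (-2*sqrt(3)) + (-2) + (0) + (2) + (2*sqrt(3)) + (0) + (0)] = 0/24 = 0
  <chi_6*chi_9, chi_3> = (1/24)[1*(4)*conj(1) + 1*(-4)*conj(1) + 2*(-sqrt(3))*conj(-1) + 2*(-1)*conj(1) + 2*(0)*conj(-1) + 2*(1)*conj(1) + 2*(sqrt(3))*conj(-1) + 6*(0)*conj(1) + 6*(0)*conj(-1)]
      = (1/24)[(4) + (-4) + (2*sqrt(3)) + (-2) + (0) + (2) + (-2*sqrt(3)) + (0) + (0)] = 0/24 = 0
  <chi_6*chi_9, chi_4> = (1/24)[1*(4)*conj(1) + 1*(-4)*conj(1) + 2*(-sqrt(3))*conj(-1) + 2*(-1)*conj(1) + 2*(0)*conj(-1) + 2*(1)*conj(1) + 2*(sqrt(3))*conj(-1) + 6*(0)*conj(-1) + 6*(0)*conj(1)]
      = (1/24)[(4) + (-4) + (2*sqrt(3)) + (-2) + (0) + (2) + (-2*sqrt(3)) + (0) + (0)] = 0/24 = 0
  <chi_6*chi_9, chi_5> = (1/24)[1*(4)*conj(2) + 1*(-4)*conj(-2) + 2*(-sqrt(3))*conj(sqrt(3)) + 2*(-1)*conj(1) + 2*(0)*conj(0) + 2*(1)*conj(-1) + 2*(sqrt(3))*conj(-sqrt(3)) + 6*(0)*conj(0) + 6*(0)*conj(0)]
      = (1/24)[(8) + (8) + (-6) + (-2) + (0) + (-2) + (-6) + (0) + (0)] = 0/24 = 0
  <chi_6*chi_9, chi_6> = (1/24)[1*(4)*conj(2) + 1*(-4)*conj(2) + 2*(-sqrt(3))*conj(1) + 2*(-1)*conj(-1) + 2*(0)*conj(-2) + 2*(1)*conj(-1) + 2*(sqrt(3))*conj(1) + 6*(0)*conj(0) + 6*(0)*conj(0)]
      = (1/24)[(8) + (-8) + (-2*sqrt(3)) + (2) + (0) + (-2) + (2*sqrt(3)) + (0) + (0)] = 0/24 = 0
  <chi_6*chi_9, chi_7> = (1/24)[1*(4)*conj(2) + 1*(-4)*conj(-2) + 2*(-sqrt(3))*conj(0) + 2*(-1)*conj(-2) + 2*(0)*conj(0) + 2*(1)*conj(2) + 2*(sqrt(3))*conj(0) + 6*(0)*conj(0) + 6*(0)*conj(0)]
      = (1/24)[(8) + (8) + (0) + (4) + (0) + (4) + (0) + (0) + (0)] = 24/24 = 1
  <chi_6*chi_9, chi_8> = (1/24)[1*(4)*conj(2) + 1*(-4)*conj(2) + 2*(-sqrt(3))*conj(-1) + 2*(-1)*conj(-1) + 2*(0)*conj(2) + 2*(1)*conj(-1) + 2*(sqrt(3))*conj(-1) + 6*(0)*conj(0) + 6*(0)*conj(0)]
      = (1/24)[(8) + (-8) + (2*sqrt(3)) + (2) + (0) + (-2) + (-2*sqrt(3)) + (0) + (0)] = 0/24 = 0
  <chi_6*chi_9, chi_9> = (1/24)[1*(4)*conj(2) + 1*(-4)*conj(-2) + 2*(-sqrt(3))*conj(-sqrt(3)) + 2*(-1)*conj(1) + 2*(0)*conj(0) + 2*(1)*conj(-1) + 2*(sqrt(3))*conj(sqrt(3)) + 6*(0)*conj(0) + 6*(0)*conj(0)]
      = (1/24)[(8) + (8) + (6) + (-2) + (0) + (-2) + (6) + (0) + (0)] = 24/24 = 1
Hence the multiplicities are chi_7: 1, chi_9: 1. Dimension check: dim(chi_6)*dim(chi_9) = 2*2 = 4 and sum (mult * dim) = 1*2 + 1*2 = 4.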